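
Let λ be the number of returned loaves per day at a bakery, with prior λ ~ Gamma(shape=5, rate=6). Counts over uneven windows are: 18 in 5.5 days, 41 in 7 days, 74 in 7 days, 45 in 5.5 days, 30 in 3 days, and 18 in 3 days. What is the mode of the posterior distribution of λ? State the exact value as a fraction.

230/37

Total count: 18 + 41 + 74 + 45 + 30 + 18 = 226.
Total exposure: 5.5 + 7 + 7 + 5.5 + 3 + 3 = 31 days.
Gamma(α, β) with Poisson data over total exposure Σt gives posterior Gamma(α+Σx, β+Σt) = Gamma(231, 37).
Posterior mode = (α'−1)/β' = 230/37.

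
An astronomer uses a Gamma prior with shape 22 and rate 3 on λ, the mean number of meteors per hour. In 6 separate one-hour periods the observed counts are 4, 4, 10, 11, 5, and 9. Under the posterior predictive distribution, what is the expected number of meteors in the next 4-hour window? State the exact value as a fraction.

Total count: 4 + 4 + 10 + 11 + 5 + 9 = 43.
Total exposure: 6 hours.
The Gamma prior is conjugate for the Poisson rate, so λ | data ~ Gamma(22+43, 3+6) = Gamma(65, 9).
Predictive mean over a 4-hour window = T·E[λ|data] = 4·65/9 = 260/9.

260/9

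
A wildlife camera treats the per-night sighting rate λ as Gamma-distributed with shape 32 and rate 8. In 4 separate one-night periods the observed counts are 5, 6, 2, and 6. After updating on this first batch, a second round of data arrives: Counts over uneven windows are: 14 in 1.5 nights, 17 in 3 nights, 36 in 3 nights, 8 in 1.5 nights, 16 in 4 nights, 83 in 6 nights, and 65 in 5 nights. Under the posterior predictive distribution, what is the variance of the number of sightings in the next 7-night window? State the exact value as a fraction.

Total count: 5 + 6 + 2 + 6 = 19.
Total exposure: 4 nights.
After the first batch: Gamma(32 + 19, 8 + 4) = Gamma(51, 12).
Total count: 14 + 17 + 36 + 8 + 16 + 83 + 65 = 239.
Total exposure: 1.5 + 3 + 3 + 1.5 + 4 + 6 + 5 = 24 nights.
After the second batch: Gamma(51 + 239, 12 + 24) = Gamma(290, 36).
The posterior predictive for a window of length T is Negative Binomial with variance T·α'·(β'+T)/β'² = 7·290·43/1296 = 43645/648.

43645/648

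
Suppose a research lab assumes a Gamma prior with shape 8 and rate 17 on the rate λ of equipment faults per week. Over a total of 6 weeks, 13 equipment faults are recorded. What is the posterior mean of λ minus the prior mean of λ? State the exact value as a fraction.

Total count 13 over total exposure 6 weeks.
The Gamma prior is conjugate for the Poisson rate, so λ | data ~ Gamma(8+13, 17+6) = Gamma(21, 23).
Posterior mean = 21/23 = 21/23; prior mean = 8/17 = 8/17. Difference = 21/23 − 8/17 = 173/391.

173/391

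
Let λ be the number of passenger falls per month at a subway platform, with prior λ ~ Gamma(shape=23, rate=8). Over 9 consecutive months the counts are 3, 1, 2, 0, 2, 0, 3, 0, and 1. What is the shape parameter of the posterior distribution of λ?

35

Total count: 3 + 1 + 2 + 0 + 2 + 0 + 3 + 0 + 1 = 12.
Total exposure: 9 months.
Gamma(α, β) with Poisson data over total exposure Σt gives posterior Gamma(α+Σx, β+Σt) = Gamma(35, 17).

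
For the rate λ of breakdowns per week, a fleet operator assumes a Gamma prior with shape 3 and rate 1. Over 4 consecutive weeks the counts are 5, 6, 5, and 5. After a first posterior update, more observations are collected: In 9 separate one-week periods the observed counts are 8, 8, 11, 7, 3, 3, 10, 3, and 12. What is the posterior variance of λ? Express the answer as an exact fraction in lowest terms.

89/196

Total count: 5 + 6 + 5 + 5 = 21.
Total exposure: 4 weeks.
After the first batch: Gamma(3 + 21, 1 + 4) = Gamma(24, 5).
Total count: 8 + 8 + 11 + 7 + 3 + 3 + 10 + 3 + 12 = 65.
Total exposure: 9 weeks.
After the second batch: Gamma(24 + 65, 5 + 9) = Gamma(89, 14).
Posterior variance = α'/β'² = 89/196.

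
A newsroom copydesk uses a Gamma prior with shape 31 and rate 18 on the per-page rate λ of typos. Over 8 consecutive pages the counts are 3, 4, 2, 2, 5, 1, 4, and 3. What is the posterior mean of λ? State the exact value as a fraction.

55/26

Total count: 3 + 4 + 2 + 2 + 5 + 1 + 4 + 3 = 24.
Total exposure: 8 pages.
Conjugate update: add total count to the shape and total exposure to the rate, giving Gamma(55, 26).
Posterior mean = α'/β' = 55/26.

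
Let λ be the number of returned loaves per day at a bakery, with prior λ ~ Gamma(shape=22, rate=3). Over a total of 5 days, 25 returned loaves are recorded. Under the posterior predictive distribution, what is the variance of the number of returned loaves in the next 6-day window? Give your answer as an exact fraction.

987/16

Total count 25 over total exposure 5 days.
By Gamma–Poisson conjugacy, the posterior is Gamma(α + Σx, β + Σt) = Gamma(22 + 25, 3 + 5) = Gamma(47, 8).
The posterior predictive for a window of length T is Negative Binomial with variance T·α'·(β'+T)/β'² = 6·47·14/64 = 987/16.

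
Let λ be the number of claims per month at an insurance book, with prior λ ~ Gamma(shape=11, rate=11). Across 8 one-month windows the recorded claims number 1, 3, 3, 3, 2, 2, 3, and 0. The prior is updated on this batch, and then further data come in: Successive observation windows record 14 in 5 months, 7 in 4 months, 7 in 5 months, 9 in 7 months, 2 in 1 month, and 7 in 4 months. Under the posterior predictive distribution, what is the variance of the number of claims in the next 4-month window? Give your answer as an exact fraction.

14504/2025

Total count: 1 + 3 + 3 + 3 + 2 + 2 + 3 + 0 = 17.
Total exposure: 8 months.
After the first batch: Gamma(11 + 17, 11 + 8) = Gamma(28, 19).
Total count: 14 + 7 + 7 + 9 + 2 + 7 = 46.
Total exposure: 5 + 4 + 5 + 7 + 1 + 4 = 26 months.
After the second batch: Gamma(28 + 46, 19 + 26) = Gamma(74, 45).
The posterior predictive for a window of length T is Negative Binomial with variance T·α'·(β'+T)/β'² = 4·74·49/2025 = 14504/2025.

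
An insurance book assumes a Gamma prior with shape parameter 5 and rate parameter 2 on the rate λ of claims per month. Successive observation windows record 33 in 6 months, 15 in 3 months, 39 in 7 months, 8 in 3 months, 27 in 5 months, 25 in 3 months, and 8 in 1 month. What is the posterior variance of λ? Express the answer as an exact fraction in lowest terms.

8/45

Total count: 33 + 15 + 39 + 8 + 27 + 25 + 8 = 155.
Total exposure: 6 + 3 + 7 + 3 + 5 + 3 + 1 = 28 months.
Conjugate update: add total count to the shape and total exposure to the rate, giving Gamma(160, 30).
Posterior variance = α'/β'² = 160/900 = 8/45.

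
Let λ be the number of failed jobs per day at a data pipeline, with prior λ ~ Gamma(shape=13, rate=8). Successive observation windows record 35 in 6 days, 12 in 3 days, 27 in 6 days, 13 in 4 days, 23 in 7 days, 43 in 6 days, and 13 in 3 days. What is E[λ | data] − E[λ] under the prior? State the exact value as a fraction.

873/344

Total count: 35 + 12 + 27 + 13 + 23 + 43 + 13 = 166.
Total exposure: 6 + 3 + 6 + 4 + 7 + 6 + 3 = 35 days.
The Gamma prior is conjugate for the Poisson rate, so λ | data ~ Gamma(13+166, 8+35) = Gamma(179, 43).
Posterior mean = 179/43 = 179/43; prior mean = 13/8 = 13/8. Difference = 179/43 − 13/8 = 873/344.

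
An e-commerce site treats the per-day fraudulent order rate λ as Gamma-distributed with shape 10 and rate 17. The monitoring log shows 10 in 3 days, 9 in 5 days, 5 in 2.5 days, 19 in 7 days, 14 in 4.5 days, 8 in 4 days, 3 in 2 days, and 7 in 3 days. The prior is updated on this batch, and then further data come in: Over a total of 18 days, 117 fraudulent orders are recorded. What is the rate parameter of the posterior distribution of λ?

Total count: 10 + 9 + 5 + 19 + 14 + 8 + 3 + 7 = 75.
Total exposure: 3 + 5 + 2.5 + 7 + 4.5 + 4 + 2 + 3 = 31 days.
After the first batch: Gamma(10 + 75, 17 + 31) = Gamma(85, 48).
Total count 117 over total exposure 18 days.
After the second batch: Gamma(85 + 117, 48 + 18) = Gamma(202, 66).

66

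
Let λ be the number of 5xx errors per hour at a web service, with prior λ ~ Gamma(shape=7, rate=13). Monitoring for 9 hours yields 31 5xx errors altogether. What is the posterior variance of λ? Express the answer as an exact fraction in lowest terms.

19/242

Total count 31 over total exposure 9 hours.
The Gamma prior is conjugate for the Poisson rate, so λ | data ~ Gamma(7+31, 13+9) = Gamma(38, 22).
Posterior variance = α'/β'² = 38/484 = 19/242.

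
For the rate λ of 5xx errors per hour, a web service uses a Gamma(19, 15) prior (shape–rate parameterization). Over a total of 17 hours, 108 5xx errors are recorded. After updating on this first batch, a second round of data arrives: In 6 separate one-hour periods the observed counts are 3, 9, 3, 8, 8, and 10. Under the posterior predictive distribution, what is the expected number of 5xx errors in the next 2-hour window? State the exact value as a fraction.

168/19

Total count 108 over total exposure 17 hours.
After the first batch: Gamma(19 + 108, 15 + 17) = Gamma(127, 32).
Total count: 3 + 9 + 3 + 8 + 8 + 10 = 41.
Total exposure: 6 hours.
After the second batch: Gamma(127 + 41, 32 + 6) = Gamma(168, 38).
Predictive mean over a 2-hour window = T·E[λ|data] = 2·168/38 = 168/19.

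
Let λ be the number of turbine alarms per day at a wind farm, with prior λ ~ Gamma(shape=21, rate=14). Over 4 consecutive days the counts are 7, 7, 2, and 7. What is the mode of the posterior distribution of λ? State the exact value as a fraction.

43/18

Total count: 7 + 7 + 2 + 7 = 23.
Total exposure: 4 days.
Gamma(α, β) with Poisson data over total exposure Σt gives posterior Gamma(α+Σx, β+Σt) = Gamma(44, 18).
Posterior mode = (α'−1)/β' = 43/18.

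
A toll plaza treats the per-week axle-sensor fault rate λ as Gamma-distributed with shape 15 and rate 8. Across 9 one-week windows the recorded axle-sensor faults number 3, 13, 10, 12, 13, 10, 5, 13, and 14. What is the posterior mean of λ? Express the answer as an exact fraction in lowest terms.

108/17

Total count: 3 + 13 + 10 + 12 + 13 + 10 + 5 + 13 + 14 = 93.
Total exposure: 9 weeks.
Gamma(α, β) with Poisson data over total exposure Σt gives posterior Gamma(α+Σx, β+Σt) = Gamma(108, 17).
Posterior mean = α'/β' = 108/17.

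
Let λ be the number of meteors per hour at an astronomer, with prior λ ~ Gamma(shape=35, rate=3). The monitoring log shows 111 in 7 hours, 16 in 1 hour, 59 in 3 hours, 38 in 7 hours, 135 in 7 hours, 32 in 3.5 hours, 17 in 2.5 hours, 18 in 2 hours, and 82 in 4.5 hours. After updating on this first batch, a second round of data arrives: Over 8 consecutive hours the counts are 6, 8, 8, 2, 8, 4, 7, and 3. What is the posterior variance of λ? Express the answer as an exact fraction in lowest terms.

Total count: 111 + 16 + 59 + 38 + 135 + 32 + 17 + 18 + 82 = 508.
Total exposure: 7 + 1 + 3 + 7 + 7 + 3.5 + 2.5 + 2 + 4.5 = 37.5 hours.
After the first batch: Gamma(35 + 508, 3 + 37.5) = Gamma(543, 81/2).
Total count: 6 + 8 + 8 + 2 + 8 + 4 + 7 + 3 = 46.
Total exposure: 8 hours.
After the second batch: Gamma(543 + 46, 81/2 + 8) = Gamma(589, 97/2).
Posterior variance = α'/β'² = 589/(9409/4) = 2356/9409.

2356/9409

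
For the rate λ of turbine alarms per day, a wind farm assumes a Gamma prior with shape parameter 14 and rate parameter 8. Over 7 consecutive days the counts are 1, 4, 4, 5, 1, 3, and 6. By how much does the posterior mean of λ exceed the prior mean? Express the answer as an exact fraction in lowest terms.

47/60

Total count: 1 + 4 + 4 + 5 + 1 + 3 + 6 = 24.
Total exposure: 7 days.
The Gamma prior is conjugate for the Poisson rate, so λ | data ~ Gamma(14+24, 8+7) = Gamma(38, 15).
Posterior mean = 38/15 = 38/15; prior mean = 14/8 = 7/4. Difference = 38/15 − 7/4 = 47/60.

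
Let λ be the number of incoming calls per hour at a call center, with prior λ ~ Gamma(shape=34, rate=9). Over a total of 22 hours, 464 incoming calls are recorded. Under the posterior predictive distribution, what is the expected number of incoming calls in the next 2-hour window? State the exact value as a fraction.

Total count 464 over total exposure 22 hours.
Posterior: α' = 34 + 464 = 498, β' = 9 + 22 = 31.
Predictive mean over a 2-hour window = T·E[λ|data] = 2·498/31 = 996/31.

996/31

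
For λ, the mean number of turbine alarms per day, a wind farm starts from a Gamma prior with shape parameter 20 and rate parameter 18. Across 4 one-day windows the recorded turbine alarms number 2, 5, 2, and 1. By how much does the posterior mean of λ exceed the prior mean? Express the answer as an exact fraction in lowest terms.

25/99

Total count: 2 + 5 + 2 + 1 = 10.
Total exposure: 4 days.
Posterior: α' = 20 + 10 = 30, β' = 18 + 4 = 22.
Posterior mean = 30/22 = 15/11; prior mean = 20/18 = 10/9. Difference = 15/11 − 10/9 = 25/99.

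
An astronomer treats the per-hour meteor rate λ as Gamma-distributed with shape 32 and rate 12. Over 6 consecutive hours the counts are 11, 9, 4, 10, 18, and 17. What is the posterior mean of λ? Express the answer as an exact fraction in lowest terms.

Total count: 11 + 9 + 4 + 10 + 18 + 17 = 69.
Total exposure: 6 hours.
The Gamma prior is conjugate for the Poisson rate, so λ | data ~ Gamma(32+69, 12+6) = Gamma(101, 18).
Posterior mean = α'/β' = 101/18.

101/18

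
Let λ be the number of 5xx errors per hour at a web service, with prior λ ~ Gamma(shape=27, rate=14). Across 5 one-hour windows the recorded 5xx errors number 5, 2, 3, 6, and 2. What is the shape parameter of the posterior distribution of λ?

Total count: 5 + 2 + 3 + 6 + 2 = 18.
Total exposure: 5 hours.
Posterior: α' = 27 + 18 = 45, β' = 14 + 5 = 19.

45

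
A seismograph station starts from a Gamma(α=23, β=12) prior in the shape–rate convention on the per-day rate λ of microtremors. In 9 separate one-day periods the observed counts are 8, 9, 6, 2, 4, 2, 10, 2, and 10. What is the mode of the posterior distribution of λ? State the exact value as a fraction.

25/7

Total count: 8 + 9 + 6 + 2 + 4 + 2 + 10 + 2 + 10 = 53.
Total exposure: 9 days.
Gamma(α, β) with Poisson data over total exposure Σt gives posterior Gamma(α+Σx, β+Σt) = Gamma(76, 21).
Posterior mode = (α'−1)/β' = 75/21 = 25/7.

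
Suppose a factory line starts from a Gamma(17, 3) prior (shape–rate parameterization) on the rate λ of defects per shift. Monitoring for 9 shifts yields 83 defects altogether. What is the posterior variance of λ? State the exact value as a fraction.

25/36

Total count 83 over total exposure 9 shifts.
By Gamma–Poisson conjugacy, the posterior is Gamma(α + Σx, β + Σt) = Gamma(17 + 83, 3 + 9) = Gamma(100, 12).
Posterior variance = α'/β'² = 100/144 = 25/36.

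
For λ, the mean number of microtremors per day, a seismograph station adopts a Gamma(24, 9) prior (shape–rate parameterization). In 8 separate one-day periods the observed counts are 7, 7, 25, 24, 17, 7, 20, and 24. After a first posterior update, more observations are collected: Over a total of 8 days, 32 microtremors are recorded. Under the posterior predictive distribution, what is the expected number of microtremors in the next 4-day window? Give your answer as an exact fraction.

748/25

Total count: 7 + 7 + 25 + 24 + 17 + 7 + 20 + 24 = 131.
Total exposure: 8 days.
After the first batch: Gamma(24 + 131, 9 + 8) = Gamma(155, 17).
Total count 32 over total exposure 8 days.
After the second batch: Gamma(155 + 32, 17 + 8) = Gamma(187, 25).
Predictive mean over a 4-day window = T·E[λ|data] = 4·187/25 = 748/25.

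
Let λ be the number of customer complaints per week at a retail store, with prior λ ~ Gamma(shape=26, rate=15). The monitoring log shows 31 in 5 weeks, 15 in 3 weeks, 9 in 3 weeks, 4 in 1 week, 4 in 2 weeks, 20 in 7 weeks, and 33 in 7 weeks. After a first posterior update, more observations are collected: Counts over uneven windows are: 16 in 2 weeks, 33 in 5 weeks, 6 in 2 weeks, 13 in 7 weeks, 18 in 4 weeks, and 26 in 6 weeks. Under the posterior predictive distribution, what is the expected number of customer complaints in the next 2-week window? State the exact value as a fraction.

Total count: 31 + 15 + 9 + 4 + 4 + 20 + 33 = 116.
Total exposure: 5 + 3 + 3 + 1 + 2 + 7 + 7 = 28 weeks.
After the first batch: Gamma(26 + 116, 15 + 28) = Gamma(142, 43).
Total count: 16 + 33 + 6 + 13 + 18 + 26 = 112.
Total exposure: 2 + 5 + 2 + 7 + 4 + 6 = 26 weeks.
After the second batch: Gamma(142 + 112, 43 + 26) = Gamma(254, 69).
Predictive mean over a 2-week window = T·E[λ|data] = 2·254/69 = 508/69.

508/69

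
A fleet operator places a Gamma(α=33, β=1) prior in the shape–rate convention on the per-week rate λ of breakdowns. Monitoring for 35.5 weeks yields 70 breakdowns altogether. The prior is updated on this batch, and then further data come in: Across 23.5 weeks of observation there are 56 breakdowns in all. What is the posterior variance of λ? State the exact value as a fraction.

Total count 70 over total exposure 35.5 weeks.
After the first batch: Gamma(33 + 70, 1 + 35.5) = Gamma(103, 73/2).
Total count 56 over total exposure 23.5 weeks.
After the second batch: Gamma(103 + 56, 73/2 + 23.5) = Gamma(159, 60).
Posterior variance = α'/β'² = 159/3600 = 53/1200.

53/1200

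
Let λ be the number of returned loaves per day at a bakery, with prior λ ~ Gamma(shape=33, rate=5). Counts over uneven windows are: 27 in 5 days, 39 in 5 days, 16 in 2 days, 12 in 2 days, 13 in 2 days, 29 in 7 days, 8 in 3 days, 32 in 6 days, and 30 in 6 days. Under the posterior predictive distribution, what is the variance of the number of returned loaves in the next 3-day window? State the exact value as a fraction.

32982/1849

Total count: 27 + 39 + 16 + 12 + 13 + 29 + 8 + 32 + 30 = 206.
Total exposure: 5 + 5 + 2 + 2 + 2 + 7 + 3 + 6 + 6 = 38 days.
By Gamma–Poisson conjugacy, the posterior is Gamma(α + Σx, β + Σt) = Gamma(33 + 206, 5 + 38) = Gamma(239, 43).
The posterior predictive for a window of length T is Negative Binomial with variance T·α'·(β'+T)/β'² = 3·239·46/1849 = 32982/1849.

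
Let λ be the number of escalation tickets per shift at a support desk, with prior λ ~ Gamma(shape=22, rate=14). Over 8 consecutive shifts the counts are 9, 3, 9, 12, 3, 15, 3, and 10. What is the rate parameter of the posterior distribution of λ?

Total count: 9 + 3 + 9 + 12 + 3 + 15 + 3 + 10 = 64.
Total exposure: 8 shifts.
Conjugate update: add total count to the shape and total exposure to the rate, giving Gamma(86, 22).

22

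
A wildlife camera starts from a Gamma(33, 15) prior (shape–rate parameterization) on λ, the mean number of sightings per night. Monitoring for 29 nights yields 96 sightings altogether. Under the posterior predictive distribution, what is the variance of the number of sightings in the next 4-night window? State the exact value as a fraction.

Total count 96 over total exposure 29 nights.
Gamma(α, β) with Poisson data over total exposure Σt gives posterior Gamma(α+Σx, β+Σt) = Gamma(129, 44).
The posterior predictive for a window of length T is Negative Binomial with variance T·α'·(β'+T)/β'² = 4·129·48/1936 = 1548/121.

1548/121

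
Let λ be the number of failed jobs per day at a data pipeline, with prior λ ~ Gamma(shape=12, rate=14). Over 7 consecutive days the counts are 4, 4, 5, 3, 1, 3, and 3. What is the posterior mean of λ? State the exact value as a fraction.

Total count: 4 + 4 + 5 + 3 + 1 + 3 + 3 = 23.
Total exposure: 7 days.
The Gamma prior is conjugate for the Poisson rate, so λ | data ~ Gamma(12+23, 14+7) = Gamma(35, 21).
Posterior mean = α'/β' = 35/21 = 5/3.

5/3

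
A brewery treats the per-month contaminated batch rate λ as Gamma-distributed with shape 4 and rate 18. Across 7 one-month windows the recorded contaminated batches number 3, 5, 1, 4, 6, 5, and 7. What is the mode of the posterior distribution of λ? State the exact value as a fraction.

34/25

Total count: 3 + 5 + 1 + 4 + 6 + 5 + 7 = 31.
Total exposure: 7 months.
By Gamma–Poisson conjugacy, the posterior is Gamma(α + Σx, β + Σt) = Gamma(4 + 31, 18 + 7) = Gamma(35, 25).
Posterior mode = (α'−1)/β' = 34/25.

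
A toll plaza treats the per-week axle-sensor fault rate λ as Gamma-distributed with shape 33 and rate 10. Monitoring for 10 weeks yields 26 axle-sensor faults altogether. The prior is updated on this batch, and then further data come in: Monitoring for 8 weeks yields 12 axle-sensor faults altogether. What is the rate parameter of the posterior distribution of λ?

28

Total count 26 over total exposure 10 weeks.
After the first batch: Gamma(33 + 26, 10 + 10) = Gamma(59, 20).
Total count 12 over total exposure 8 weeks.
After the second batch: Gamma(59 + 12, 20 + 8) = Gamma(71, 28).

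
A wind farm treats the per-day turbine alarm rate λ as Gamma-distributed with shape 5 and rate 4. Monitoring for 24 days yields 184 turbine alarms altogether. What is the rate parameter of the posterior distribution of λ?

Total count 184 over total exposure 24 days.
Posterior: α' = 5 + 184 = 189, β' = 4 + 24 = 28.

28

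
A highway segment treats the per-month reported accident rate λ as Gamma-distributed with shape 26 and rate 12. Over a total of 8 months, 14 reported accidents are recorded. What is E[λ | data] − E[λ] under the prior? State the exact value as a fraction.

Total count 14 over total exposure 8 months.
The Gamma prior is conjugate for the Poisson rate, so λ | data ~ Gamma(26+14, 12+8) = Gamma(40, 20).
Posterior mean = 40/20 = 2; prior mean = 26/12 = 13/6. Difference = 2 − 13/6 = -1/6.

-1/6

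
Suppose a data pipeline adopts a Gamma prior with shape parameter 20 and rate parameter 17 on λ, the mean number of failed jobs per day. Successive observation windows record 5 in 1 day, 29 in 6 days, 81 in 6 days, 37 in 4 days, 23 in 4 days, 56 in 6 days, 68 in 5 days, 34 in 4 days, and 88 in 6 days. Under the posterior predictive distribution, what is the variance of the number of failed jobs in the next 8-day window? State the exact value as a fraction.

Total count: 5 + 29 + 81 + 37 + 23 + 56 + 68 + 34 + 88 = 421.
Total exposure: 1 + 6 + 6 + 4 + 4 + 6 + 5 + 4 + 6 = 42 days.
Conjugate update: add total count to the shape and total exposure to the rate, giving Gamma(441, 59).
The posterior predictive for a window of length T is Negative Binomial with variance T·α'·(β'+T)/β'² = 8·441·67/3481 = 236376/3481.

236376/3481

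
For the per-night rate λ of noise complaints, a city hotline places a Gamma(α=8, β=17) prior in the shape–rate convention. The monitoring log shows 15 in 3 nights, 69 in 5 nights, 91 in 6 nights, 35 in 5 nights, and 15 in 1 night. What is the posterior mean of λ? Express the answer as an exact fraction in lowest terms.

Total count: 15 + 69 + 91 + 35 + 15 = 225.
Total exposure: 3 + 5 + 6 + 5 + 1 = 20 nights.
Gamma(α, β) with Poisson data over total exposure Σt gives posterior Gamma(α+Σx, β+Σt) = Gamma(233, 37).
Posterior mean = α'/β' = 233/37.

233/37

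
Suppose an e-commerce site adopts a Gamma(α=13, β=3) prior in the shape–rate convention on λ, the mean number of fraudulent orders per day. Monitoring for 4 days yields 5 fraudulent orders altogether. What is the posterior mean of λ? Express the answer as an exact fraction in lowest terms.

Total count 5 over total exposure 4 days.
Gamma(α, β) with Poisson data over total exposure Σt gives posterior Gamma(α+Σx, β+Σt) = Gamma(18, 7).
Posterior mean = α'/β' = 18/7.

18/7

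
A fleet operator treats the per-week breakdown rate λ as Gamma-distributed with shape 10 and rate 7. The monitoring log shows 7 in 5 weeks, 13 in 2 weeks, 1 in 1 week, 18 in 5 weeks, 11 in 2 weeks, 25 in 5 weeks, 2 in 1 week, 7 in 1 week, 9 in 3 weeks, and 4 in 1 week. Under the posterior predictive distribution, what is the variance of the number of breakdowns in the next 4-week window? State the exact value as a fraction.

15836/1089

Total count: 7 + 13 + 1 + 18 + 11 + 25 + 2 + 7 + 9 + 4 = 97.
Total exposure: 5 + 2 + 1 + 5 + 2 + 5 + 1 + 1 + 3 + 1 = 26 weeks.
Gamma(α, β) with Poisson data over total exposure Σt gives posterior Gamma(α+Σx, β+Σt) = Gamma(107, 33).
The posterior predictive for a window of length T is Negative Binomial with variance T·α'·(β'+T)/β'² = 4·107·37/1089 = 15836/1089.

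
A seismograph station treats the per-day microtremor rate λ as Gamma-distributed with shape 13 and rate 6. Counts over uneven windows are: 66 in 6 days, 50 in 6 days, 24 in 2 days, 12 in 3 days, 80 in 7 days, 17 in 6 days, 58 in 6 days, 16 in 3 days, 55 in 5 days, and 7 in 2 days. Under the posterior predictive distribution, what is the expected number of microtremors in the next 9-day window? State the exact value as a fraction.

1791/26

Total count: 66 + 50 + 24 + 12 + 80 + 17 + 58 + 16 + 55 + 7 = 385.
Total exposure: 6 + 6 + 2 + 3 + 7 + 6 + 6 + 3 + 5 + 2 = 46 days.
By Gamma–Poisson conjugacy, the posterior is Gamma(α + Σx, β + Σt) = Gamma(13 + 385, 6 + 46) = Gamma(398, 52).
Predictive mean over a 9-day window = T·E[λ|data] = 9·398/52 = 1791/26.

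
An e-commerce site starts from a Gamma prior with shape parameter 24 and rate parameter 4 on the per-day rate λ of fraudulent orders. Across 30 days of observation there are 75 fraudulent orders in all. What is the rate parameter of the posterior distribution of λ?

34

Total count 75 over total exposure 30 days.
Gamma(α, β) with Poisson data over total exposure Σt gives posterior Gamma(α+Σx, β+Σt) = Gamma(99, 34).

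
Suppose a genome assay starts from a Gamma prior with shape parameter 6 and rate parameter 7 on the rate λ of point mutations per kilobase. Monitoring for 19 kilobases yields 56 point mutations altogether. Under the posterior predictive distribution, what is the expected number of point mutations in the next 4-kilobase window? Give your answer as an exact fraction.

124/13

Total count 56 over total exposure 19 kilobases.
By Gamma–Poisson conjugacy, the posterior is Gamma(α + Σx, β + Σt) = Gamma(6 + 56, 7 + 19) = Gamma(62, 26).
Predictive mean over a 4-kilobase window = T·E[λ|data] = 4·62/26 = 124/13.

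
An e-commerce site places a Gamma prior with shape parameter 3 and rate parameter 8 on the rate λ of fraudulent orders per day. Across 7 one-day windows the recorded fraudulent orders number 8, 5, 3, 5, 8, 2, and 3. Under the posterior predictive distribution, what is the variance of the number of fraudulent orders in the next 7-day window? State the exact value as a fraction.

Total count: 8 + 5 + 3 + 5 + 8 + 2 + 3 = 34.
Total exposure: 7 days.
Conjugate update: add total count to the shape and total exposure to the rate, giving Gamma(37, 15).
The posterior predictive for a window of length T is Negative Binomial with variance T·α'·(β'+T)/β'² = 7·37·22/225 = 5698/225.

5698/225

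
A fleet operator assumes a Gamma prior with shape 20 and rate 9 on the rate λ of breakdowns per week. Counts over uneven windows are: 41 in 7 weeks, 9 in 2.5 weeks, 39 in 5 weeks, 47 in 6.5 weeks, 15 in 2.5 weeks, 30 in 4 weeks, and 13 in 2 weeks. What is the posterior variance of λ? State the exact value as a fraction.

856/5929

Total count: 41 + 9 + 39 + 47 + 15 + 30 + 13 = 194.
Total exposure: 7 + 2.5 + 5 + 6.5 + 2.5 + 4 + 2 = 29.5 weeks.
The Gamma prior is conjugate for the Poisson rate, so λ | data ~ Gamma(20+194, 9+29.5) = Gamma(214, 77/2).
Posterior variance = α'/β'² = 214/(5929/4) = 856/5929.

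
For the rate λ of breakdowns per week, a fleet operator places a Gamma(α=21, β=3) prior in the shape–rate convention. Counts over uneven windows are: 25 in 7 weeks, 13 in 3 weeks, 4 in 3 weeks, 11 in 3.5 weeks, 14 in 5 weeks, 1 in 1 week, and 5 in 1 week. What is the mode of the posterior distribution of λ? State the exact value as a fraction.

186/53

Total count: 25 + 13 + 4 + 11 + 14 + 1 + 5 = 73.
Total exposure: 7 + 3 + 3 + 3.5 + 5 + 1 + 1 = 23.5 weeks.
By Gamma–Poisson conjugacy, the posterior is Gamma(α + Σx, β + Σt) = Gamma(21 + 73, 3 + 23.5) = Gamma(94, 53/2).
Posterior mode = (α'−1)/β' = 93/(53/2) = 186/53.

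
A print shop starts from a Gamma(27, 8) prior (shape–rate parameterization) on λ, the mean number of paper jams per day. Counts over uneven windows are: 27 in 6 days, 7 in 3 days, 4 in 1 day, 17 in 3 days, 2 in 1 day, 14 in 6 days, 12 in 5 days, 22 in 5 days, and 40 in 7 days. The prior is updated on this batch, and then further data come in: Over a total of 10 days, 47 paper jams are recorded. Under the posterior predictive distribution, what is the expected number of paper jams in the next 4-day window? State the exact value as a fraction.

Total count: 27 + 7 + 4 + 17 + 2 + 14 + 12 + 22 + 40 = 145.
Total exposure: 6 + 3 + 1 + 3 + 1 + 6 + 5 + 5 + 7 = 37 days.
After the first batch: Gamma(27 + 145, 8 + 37) = Gamma(172, 45).
Total count 47 over total exposure 10 days.
After the second batch: Gamma(172 + 47, 45 + 10) = Gamma(219, 55).
Predictive mean over a 4-day window = T·E[λ|data] = 4·219/55 = 876/55.

876/55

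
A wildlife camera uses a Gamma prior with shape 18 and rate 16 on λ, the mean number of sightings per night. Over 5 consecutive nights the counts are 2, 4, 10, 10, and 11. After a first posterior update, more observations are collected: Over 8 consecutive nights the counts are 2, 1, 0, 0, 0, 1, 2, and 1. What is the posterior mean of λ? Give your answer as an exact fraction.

Total count: 2 + 4 + 10 + 10 + 11 = 37.
Total exposure: 5 nights.
After the first batch: Gamma(18 + 37, 16 + 5) = Gamma(55, 21).
Total count: 2 + 1 + 0 + 0 + 0 + 1 + 2 + 1 = 7.
Total exposure: 8 nights.
After the second batch: Gamma(55 + 7, 21 + 8) = Gamma(62, 29).
Posterior mean = α'/β' = 62/29.

62/29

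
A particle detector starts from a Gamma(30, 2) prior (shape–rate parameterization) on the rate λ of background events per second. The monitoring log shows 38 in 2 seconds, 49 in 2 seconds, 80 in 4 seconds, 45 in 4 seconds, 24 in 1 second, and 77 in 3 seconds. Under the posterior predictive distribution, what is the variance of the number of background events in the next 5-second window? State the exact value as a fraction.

39445/324

Total count: 38 + 49 + 80 + 45 + 24 + 77 = 313.
Total exposure: 2 + 2 + 4 + 4 + 1 + 3 = 16 seconds.
Conjugate update: add total count to the shape and total exposure to the rate, giving Gamma(343, 18).
The posterior predictive for a window of length T is Negative Binomial with variance T·α'·(β'+T)/β'² = 5·343·23/324 = 39445/324.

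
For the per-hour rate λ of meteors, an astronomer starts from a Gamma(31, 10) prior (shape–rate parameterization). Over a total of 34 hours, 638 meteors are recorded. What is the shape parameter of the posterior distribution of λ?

Total count 638 over total exposure 34 hours.
Gamma(α, β) with Poisson data over total exposure Σt gives posterior Gamma(α+Σx, β+Σt) = Gamma(669, 44).

669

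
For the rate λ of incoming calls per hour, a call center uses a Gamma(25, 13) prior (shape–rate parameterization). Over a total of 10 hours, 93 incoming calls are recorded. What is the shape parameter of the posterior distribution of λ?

Total count 93 over total exposure 10 hours.
Posterior: α' = 25 + 93 = 118, β' = 13 + 10 = 23.

118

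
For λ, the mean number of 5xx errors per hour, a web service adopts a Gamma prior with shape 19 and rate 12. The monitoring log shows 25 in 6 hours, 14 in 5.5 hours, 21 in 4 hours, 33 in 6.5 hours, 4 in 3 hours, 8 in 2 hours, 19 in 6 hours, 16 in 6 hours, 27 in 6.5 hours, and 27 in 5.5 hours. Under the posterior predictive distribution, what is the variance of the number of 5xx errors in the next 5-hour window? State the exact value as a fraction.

24140/1323

Total count: 25 + 14 + 21 + 33 + 4 + 8 + 19 + 16 + 27 + 27 = 194.
Total exposure: 6 + 5.5 + 4 + 6.5 + 3 + 2 + 6 + 6 + 6.5 + 5.5 = 51 hours.
Posterior: α' = 19 + 194 = 213, β' = 12 + 51 = 63.
The posterior predictive for a window of length T is Negative Binomial with variance T·α'·(β'+T)/β'² = 5·213·68/3969 = 24140/1323.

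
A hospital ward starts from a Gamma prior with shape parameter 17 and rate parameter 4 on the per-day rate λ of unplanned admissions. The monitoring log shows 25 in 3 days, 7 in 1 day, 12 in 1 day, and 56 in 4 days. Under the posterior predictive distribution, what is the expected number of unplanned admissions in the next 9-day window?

Total count: 25 + 7 + 12 + 56 = 100.
Total exposure: 3 + 1 + 1 + 4 = 9 days.
Posterior: α' = 17 + 100 = 117, β' = 4 + 9 = 13.
Predictive mean over a 9-day window = T·E[λ|data] = 9·117/13 = 81.

81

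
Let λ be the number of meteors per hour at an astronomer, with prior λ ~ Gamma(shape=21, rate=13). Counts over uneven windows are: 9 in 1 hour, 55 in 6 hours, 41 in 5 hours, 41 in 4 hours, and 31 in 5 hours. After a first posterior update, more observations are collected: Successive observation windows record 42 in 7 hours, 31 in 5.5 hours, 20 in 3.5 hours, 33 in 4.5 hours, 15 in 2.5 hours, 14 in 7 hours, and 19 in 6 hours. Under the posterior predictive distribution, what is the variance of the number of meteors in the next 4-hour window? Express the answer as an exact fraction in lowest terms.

27528/1225

Total count: 9 + 55 + 41 + 41 + 31 = 177.
Total exposure: 1 + 6 + 5 + 4 + 5 = 21 hours.
After the first batch: Gamma(21 + 177, 13 + 21) = Gamma(198, 34).
Total count: 42 + 31 + 20 + 33 + 15 + 14 + 19 = 174.
Total exposure: 7 + 5.5 + 3.5 + 4.5 + 2.5 + 7 + 6 = 36 hours.
After the second batch: Gamma(198 + 174, 34 + 36) = Gamma(372, 70).
The posterior predictive for a window of length T is Negative Binomial with variance T·α'·(β'+T)/β'² = 4·372·74/4900 = 27528/1225.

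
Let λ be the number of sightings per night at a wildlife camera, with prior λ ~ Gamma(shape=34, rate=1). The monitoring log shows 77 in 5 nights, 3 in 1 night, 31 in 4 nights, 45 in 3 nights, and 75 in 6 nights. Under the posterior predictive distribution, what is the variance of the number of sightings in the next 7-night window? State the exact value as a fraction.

Total count: 77 + 3 + 31 + 45 + 75 = 231.
Total exposure: 5 + 1 + 4 + 3 + 6 = 19 nights.
By Gamma–Poisson conjugacy, the posterior is Gamma(α + Σx, β + Σt) = Gamma(34 + 231, 1 + 19) = Gamma(265, 20).
The posterior predictive for a window of length T is Negative Binomial with variance T·α'·(β'+T)/β'² = 7·265·27/400 = 10017/80.

10017/80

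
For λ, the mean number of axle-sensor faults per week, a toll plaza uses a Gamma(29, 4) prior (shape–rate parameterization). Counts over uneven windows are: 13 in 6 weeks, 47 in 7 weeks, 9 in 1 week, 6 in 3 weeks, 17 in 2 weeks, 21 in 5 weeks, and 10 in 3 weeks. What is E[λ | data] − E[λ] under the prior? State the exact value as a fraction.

-291/124

Total count: 13 + 47 + 9 + 6 + 17 + 21 + 10 = 123.
Total exposure: 6 + 7 + 1 + 3 + 2 + 5 + 3 = 27 weeks.
Posterior: α' = 29 + 123 = 152, β' = 4 + 27 = 31.
Posterior mean = 152/31 = 152/31; prior mean = 29/4 = 29/4. Difference = 152/31 − 29/4 = -291/124.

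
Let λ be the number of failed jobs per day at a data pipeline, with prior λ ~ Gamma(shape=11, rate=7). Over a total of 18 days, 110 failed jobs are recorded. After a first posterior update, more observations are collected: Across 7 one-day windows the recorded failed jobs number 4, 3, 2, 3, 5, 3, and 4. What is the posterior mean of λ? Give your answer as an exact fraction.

145/32

Total count 110 over total exposure 18 days.
After the first batch: Gamma(11 + 110, 7 + 18) = Gamma(121, 25).
Total count: 4 + 3 + 2 + 3 + 5 + 3 + 4 = 24.
Total exposure: 7 days.
After the second batch: Gamma(121 + 24, 25 + 7) = Gamma(145, 32).
Posterior mean = α'/β' = 145/32.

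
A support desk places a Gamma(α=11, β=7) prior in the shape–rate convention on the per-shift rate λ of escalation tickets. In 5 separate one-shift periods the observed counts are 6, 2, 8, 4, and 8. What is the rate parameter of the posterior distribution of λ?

12

Total count: 6 + 2 + 8 + 4 + 8 = 28.
Total exposure: 5 shifts.
The Gamma prior is conjugate for the Poisson rate, so λ | data ~ Gamma(11+28, 7+5) = Gamma(39, 12).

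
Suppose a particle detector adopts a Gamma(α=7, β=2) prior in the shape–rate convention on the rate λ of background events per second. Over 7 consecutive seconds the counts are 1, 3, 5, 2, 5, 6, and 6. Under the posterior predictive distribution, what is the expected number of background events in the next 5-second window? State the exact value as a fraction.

175/9

Total count: 1 + 3 + 5 + 2 + 5 + 6 + 6 = 28.
Total exposure: 7 seconds.
Gamma(α, β) with Poisson data over total exposure Σt gives posterior Gamma(α+Σx, β+Σt) = Gamma(35, 9).
Predictive mean over a 5-second window = T·E[λ|data] = 5·35/9 = 175/9.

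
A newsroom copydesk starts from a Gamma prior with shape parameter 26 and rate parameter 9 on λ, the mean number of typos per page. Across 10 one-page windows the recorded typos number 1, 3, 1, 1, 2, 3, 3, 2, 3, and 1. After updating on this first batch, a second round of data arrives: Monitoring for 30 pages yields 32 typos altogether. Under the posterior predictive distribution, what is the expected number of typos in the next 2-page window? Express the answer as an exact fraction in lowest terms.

Total count: 1 + 3 + 1 + 1 + 2 + 3 + 3 + 2 + 3 + 1 = 20.
Total exposure: 10 pages.
After the first batch: Gamma(26 + 20, 9 + 10) = Gamma(46, 19).
Total count 32 over total exposure 30 pages.
After the second batch: Gamma(46 + 32, 19 + 30) = Gamma(78, 49).
Predictive mean over a 2-page window = T·E[λ|data] = 2·78/49 = 156/49.

156/49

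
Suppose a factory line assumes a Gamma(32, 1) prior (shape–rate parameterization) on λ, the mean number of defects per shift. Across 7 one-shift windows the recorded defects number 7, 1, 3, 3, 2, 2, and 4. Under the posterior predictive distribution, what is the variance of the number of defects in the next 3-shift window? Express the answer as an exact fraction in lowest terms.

891/32

Total count: 7 + 1 + 3 + 3 + 2 + 2 + 4 = 22.
Total exposure: 7 shifts.
By Gamma–Poisson conjugacy, the posterior is Gamma(α + Σx, β + Σt) = Gamma(32 + 22, 1 + 7) = Gamma(54, 8).
The posterior predictive for a window of length T is Negative Binomial with variance T·α'·(β'+T)/β'² = 3·54·11/64 = 891/32.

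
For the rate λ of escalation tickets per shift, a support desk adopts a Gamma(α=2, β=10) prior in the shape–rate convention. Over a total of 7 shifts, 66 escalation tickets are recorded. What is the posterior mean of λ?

4

Total count 66 over total exposure 7 shifts.
The Gamma prior is conjugate for the Poisson rate, so λ | data ~ Gamma(2+66, 10+7) = Gamma(68, 17).
Posterior mean = α'/β' = 68/17 = 4.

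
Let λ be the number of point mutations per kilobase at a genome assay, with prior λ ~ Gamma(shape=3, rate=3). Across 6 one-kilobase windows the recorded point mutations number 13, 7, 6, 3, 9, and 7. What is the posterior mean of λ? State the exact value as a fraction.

16/3

Total count: 13 + 7 + 6 + 3 + 9 + 7 = 45.
Total exposure: 6 kilobases.
The Gamma prior is conjugate for the Poisson rate, so λ | data ~ Gamma(3+45, 3+6) = Gamma(48, 9).
Posterior mean = α'/β' = 48/9 = 16/3.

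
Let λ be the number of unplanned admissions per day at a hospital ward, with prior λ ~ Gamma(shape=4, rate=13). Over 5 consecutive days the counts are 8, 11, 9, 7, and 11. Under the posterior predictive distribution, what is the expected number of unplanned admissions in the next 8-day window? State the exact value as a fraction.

Total count: 8 + 11 + 9 + 7 + 11 = 46.
Total exposure: 5 days.
By Gamma–Poisson conjugacy, the posterior is Gamma(α + Σx, β + Σt) = Gamma(4 + 46, 13 + 5) = Gamma(50, 18).
Predictive mean over an 8-day window = T·E[λ|data] = 8·50/18 = 200/9.

200/9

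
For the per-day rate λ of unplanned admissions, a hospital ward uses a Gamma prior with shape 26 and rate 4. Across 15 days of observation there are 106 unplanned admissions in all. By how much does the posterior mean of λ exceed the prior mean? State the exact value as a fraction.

Total count 106 over total exposure 15 days.
Conjugate update: add total count to the shape and total exposure to the rate, giving Gamma(132, 19).
Posterior mean = 132/19 = 132/19; prior mean = 26/4 = 13/2. Difference = 132/19 − 13/2 = 17/38.

17/38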